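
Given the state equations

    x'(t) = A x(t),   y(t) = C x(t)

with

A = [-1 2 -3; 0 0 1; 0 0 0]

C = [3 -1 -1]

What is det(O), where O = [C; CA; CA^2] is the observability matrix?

75

CA = [[-3, 6, -10]]
CA^2 = [[3, -6, 15]]
Observability matrix O = [C; CA; CA^2] = [[3, -1, -1], [-3, 6, -10], [3, -6, 15]]
Expanding along the first row, det(O) = 3·(6·15 - (-10)·(-6)) - (-1)·((-3)·15 - (-10)·3) + (-1)·((-3)·(-6) - 6·3) = 3·30 - (-1)·(-15) + (-1)·0 = 75
Since det(O) ≠ 0, rank(O) = 3 and the system is completely observable.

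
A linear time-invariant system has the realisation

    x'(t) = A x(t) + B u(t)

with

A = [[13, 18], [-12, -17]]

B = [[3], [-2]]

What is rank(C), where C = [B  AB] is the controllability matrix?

AB = [[3], [-2]]
Controllability matrix C = [B  AB] = [[3, 3], [-2, -2]]
Every column of C is a scalar multiple of column 1 = [3, -2] (multipliers 1, 1), so the columns span a one-dimensional space.
C ≠ 0, hence rank(C) = 1.
rank(C) = 1 < n = 2, so the pair (A, B) is not completely controllable.

1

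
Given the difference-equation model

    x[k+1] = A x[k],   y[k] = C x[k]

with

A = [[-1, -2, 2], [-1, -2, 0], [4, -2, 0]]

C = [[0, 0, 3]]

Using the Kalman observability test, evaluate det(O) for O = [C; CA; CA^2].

CA = [[12, -6, 0]]
CA^2 = [[-6, -12, 24]]
Observability matrix O = [C; CA; CA^2] = [[0, 0, 3], [12, -6, 0], [-6, -12, 24]]
Expanding along the first row, det(O) = 0·((-6)·24 - 0·(-12)) - 0·(12·24 - 0·(-6)) + 3·(12·(-12) - (-6)·(-6)) = 0·(-144) - 0·288 + 3·(-180) = -540
Since det(O) ≠ 0, rank(O) = 3 and the system is completely observable.

-540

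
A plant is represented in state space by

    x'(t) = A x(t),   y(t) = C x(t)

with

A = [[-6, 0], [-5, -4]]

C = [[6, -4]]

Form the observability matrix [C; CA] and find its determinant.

32

CA = [[-16, 16]]
Observability matrix O = [C; CA] = [[6, -4], [-16, 16]]
det(O) = 6·16 - (-4)·(-16) = 96 - 64 = 32
Since det(O) ≠ 0, rank(O) = 2 and the system is completely observable.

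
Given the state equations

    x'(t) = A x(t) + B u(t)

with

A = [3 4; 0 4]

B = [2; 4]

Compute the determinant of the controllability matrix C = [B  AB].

-56

AB = [[22], [16]]
Controllability matrix C = [B  AB] = [[2, 22], [4, 16]]
det(C) = 2·16 - 22·4 = 32 - 88 = -56
Since det(C) ≠ 0, rank(C) = 2 and the system is completely controllable.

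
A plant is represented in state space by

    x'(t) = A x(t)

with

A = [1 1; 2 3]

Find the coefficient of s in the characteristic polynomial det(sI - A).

For a 2×2 matrix, det(sI - A) = s^2 - (tr A)s + det A.
tr A = 4, det A = 1.
So p(s) = s^2 - 4s + 1.
The coefficient of s is -4.

-4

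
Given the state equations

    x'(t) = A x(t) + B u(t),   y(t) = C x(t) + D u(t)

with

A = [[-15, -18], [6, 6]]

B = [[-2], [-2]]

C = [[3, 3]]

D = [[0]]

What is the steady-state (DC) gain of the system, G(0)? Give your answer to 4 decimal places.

G(0) = C(-A)^{-1}B + D = -C A^{-1} B + D.
det A = 18, so A^{-1} = (1/18)·adj(A) = [[1/3, 1], [-1/3, -5/6]]
A^{-1} B = [-8/3, 7/3]^T
C A^{-1} B = -1
G(0) = D - C A^{-1} B = 0 - (-1) = 1

1.0000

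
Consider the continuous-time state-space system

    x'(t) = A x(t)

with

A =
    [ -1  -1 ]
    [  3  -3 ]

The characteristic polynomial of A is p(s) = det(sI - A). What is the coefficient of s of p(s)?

4

For a 2×2 matrix, det(sI - A) = s^2 - (tr A)s + det A.
tr A = -4, det A = 6.
So p(s) = s^2 + 4s + 6.
The coefficient of s is 4.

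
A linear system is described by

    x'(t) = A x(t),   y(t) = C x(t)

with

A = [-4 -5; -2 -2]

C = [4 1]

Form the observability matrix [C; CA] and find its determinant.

-70

CA = [[-18, -22]]
Observability matrix O = [C; CA] = [[4, 1], [-18, -22]]
det(O) = 4·(-22) - 1·(-18) = -88 - (-18) = -70
Since det(O) ≠ 0, rank(O) = 2 and the system is completely observable.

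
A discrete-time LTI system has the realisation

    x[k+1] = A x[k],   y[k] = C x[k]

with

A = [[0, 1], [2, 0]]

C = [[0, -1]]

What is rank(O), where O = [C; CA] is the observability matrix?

2

CA = [[-2, 0]]
Observability matrix O = [C; CA] = [[0, -1], [-2, 0]]
det(O) = 0·0 - (-1)·(-2) = 0 - 2 = -2 ≠ 0, so rank(O) = 2.
rank(O) = 2 = n, so the pair (A, C) is completely observable.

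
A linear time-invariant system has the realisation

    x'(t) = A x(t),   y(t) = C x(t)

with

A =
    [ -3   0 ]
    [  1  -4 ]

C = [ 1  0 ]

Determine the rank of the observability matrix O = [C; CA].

1

CA = [[-3, 0]]
Observability matrix O = [C; CA] = [[1, 0], [-3, 0]]
Every row of O is a scalar multiple of row 1 = [1, 0] (multipliers 1, -3), so the rows span a one-dimensional space.
O ≠ 0, hence rank(O) = 1.
rank(O) = 1 < n = 2, so the pair (A, C) is not completely observable.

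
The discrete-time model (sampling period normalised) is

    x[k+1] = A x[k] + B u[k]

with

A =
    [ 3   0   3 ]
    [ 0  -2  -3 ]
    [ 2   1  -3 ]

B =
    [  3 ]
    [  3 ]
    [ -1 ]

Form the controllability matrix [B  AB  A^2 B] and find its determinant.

AB = [[6], [-3], [12]]
A^2B = [[54], [-30], [-27]]
Controllability matrix C = [B  AB  A^2B] = [[3, 6, 54], [3, -3, -30], [-1, 12, -27]]
Expanding along the first row, det(C) = 3·((-3)·(-27) - (-30)·12) - 6·(3·(-27) - (-30)·(-1)) + 54·(3·12 - (-3)·(-1)) = 3·441 - 6·(-111) + 54·33 = 3771
Since det(C) ≠ 0, rank(C) = 3 and the system is completely controllable.

3771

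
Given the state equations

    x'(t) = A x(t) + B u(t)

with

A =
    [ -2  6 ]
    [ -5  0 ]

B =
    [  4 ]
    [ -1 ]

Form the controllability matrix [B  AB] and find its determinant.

AB = [[-14], [-20]]
Controllability matrix C = [B  AB] = [[4, -14], [-1, -20]]
det(C) = 4·(-20) - (-14)·(-1) = -80 - 14 = -94
Since det(C) ≠ 0, rank(C) = 2 and the system is completely controllable.

-94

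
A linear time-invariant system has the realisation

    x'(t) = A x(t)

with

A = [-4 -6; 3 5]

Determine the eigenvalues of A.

-1, 2

det(sI - A) = s^2 - (tr A)s + det A, with tr A = (-4) + 5 = 1 and det A = (-4)·5 - (-6)·3 = -20 - (-18) = -2.
So p(s) = det(sI - A) = s^2 - s - 2.
Factor s^2 - s - 2: two numbers with sum 1 and product -2 are 2 and -1, so s^2 - s - 2 = (s - 2)(s + 1).
Hence p(s) = (s - 2) (s + 1), with roots -1, 2.
At least one eigenvalue has non-negative real part, so the system is not asymptotically stable.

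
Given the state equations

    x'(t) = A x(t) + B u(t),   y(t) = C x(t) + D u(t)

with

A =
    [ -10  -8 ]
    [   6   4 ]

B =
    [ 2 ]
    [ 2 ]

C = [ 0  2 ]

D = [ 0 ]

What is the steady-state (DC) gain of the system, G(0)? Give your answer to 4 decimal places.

G(0) = C(-A)^{-1}B + D = -C A^{-1} B + D.
det A = 8, so A^{-1} = (1/8)·adj(A) = [[1/2, 1], [-3/4, -5/4]]
A^{-1} B = [3, -4]^T
C A^{-1} B = -8
G(0) = D - C A^{-1} B = 0 - (-8) = 8

8.0000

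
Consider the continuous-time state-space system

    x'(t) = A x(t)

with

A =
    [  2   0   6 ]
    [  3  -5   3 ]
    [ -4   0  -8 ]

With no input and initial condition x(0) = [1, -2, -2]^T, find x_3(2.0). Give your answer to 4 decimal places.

0.0353

det(sI - A) = s^3 - (tr A)s^2 + (M11 + M22 + M33)s - det A, where Mii is the 2×2 principal minor of A obtained by deleting row i and column i.
tr A = 2 + (-5) + (-8) = -11; M11 = (-5)·(-8) - 3·0 = 40 - 0 = 40; M22 = 2·(-8) - 6·(-4) = -16 - (-24) = 8; M33 = 2·(-5) - 0·3 = -10 - 0 = -10; sum of minors = 38.
det A = 2·((-5)·(-8) - 3·0) - 0·(3·(-8) - 3·(-4)) + 6·(3·0 - (-5)·(-4)) = 2·40 - 0·(-12) + 6·(-20) = -40.
So p(s) = det(sI - A) = s^3 + 11s^2 + 38s + 40.
Rational-root test: any integer root divides 40. Testing small divisors, s = -2 works: p(-2) = -8 + 44 + (-76) + 40 = 0, so (s + 2) is a factor.
Dividing, p(s) = (s + 2)(s^2 + 9s + 20).
Factor s^2 + 9s + 20: two numbers with sum -9 and product 20 are -4 and -5, so s^2 + 9s + 20 = (s + 4)(s + 5).
Hence p(s) = (s + 2) (s + 4) (s + 5), with roots -5, -4, -2.
The eigenvalues -5, -4, -2 are distinct and real, so A is diagonalisable and x(t) = e^{At} x(0) = V diag(e^{λ_i t}) V^{-1} x(0), where the columns of V are the eigenvectors.
λ = -5: A - (-5)I = [[7, 0, 6], [3, 0, 3], [-4, 0, -3]]. v must be orthogonal to every row; (row 1) × (row 2) = [0, -3, 0], so take v_1 = [0, 1, 0]^T.
λ = -4: A - (-4)I = [[6, 0, 6], [3, -1, 3], [-4, 0, -4]]. v must be orthogonal to every row; (row 1) × (row 2) = [6, 0, -6], so take v_2 = [-1, 0, 1]^T.
λ = -2: A - (-2)I = [[4, 0, 6], [3, -3, 3], [-4, 0, -6]]. v must be orthogonal to every row; (row 1) × (row 2) = [18, 6, -12], so take v_3 = [-3, -1, 2]^T.
V = [v_1 v_2 v_3] = [[0, -1, -3], [1, 0, -1], [0, 1, 2]] has det V = -1, so V^{-1} = adj(V)/det V = [[-1, 1, -1], [2, 0, 3], [-1, 0, -1]].
Modal coordinates z(0) = V^{-1} x(0): (-1)·1 + 1·(-2) + (-1)·(-2) = -1; 2·1 + 0·(-2) + 3·(-2) = -4; (-1)·1 + 0·(-2) + (-1)·(-2) = 1; so z(0) = [-1, -4, 1]^T.
x_3(t) = Σ_i (v_i)_3 · z_i(0) · e^{λ_i t} (row 3 of V times the modal terms).
x_3(2.0) = 0·(-1)·e^{-5·2.0} + 1·(-4)·e^{-4·2.0} + 2·1·e^{-2·2.0} = 0·0.000045 + (-4)·0.000335 + 2·0.018316 = 0.0353.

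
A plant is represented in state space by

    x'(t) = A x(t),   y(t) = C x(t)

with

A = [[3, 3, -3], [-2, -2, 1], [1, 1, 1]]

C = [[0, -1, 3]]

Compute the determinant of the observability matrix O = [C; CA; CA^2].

CA = [[5, 5, 2]]
CA^2 = [[7, 7, -8]]
Observability matrix O = [C; CA; CA^2] = [[0, -1, 3], [5, 5, 2], [7, 7, -8]]
Expanding along the first row, det(O) = 0·(5·(-8) - 2·7) - (-1)·(5·(-8) - 2·7) + 3·(5·7 - 5·7) = 0·(-54) - (-1)·(-54) + 3·0 = -54
Since det(O) ≠ 0, rank(O) = 3 and the system is completely observable.

-54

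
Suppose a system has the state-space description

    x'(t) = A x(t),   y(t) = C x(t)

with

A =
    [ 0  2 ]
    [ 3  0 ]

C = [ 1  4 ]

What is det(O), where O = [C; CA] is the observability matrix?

CA = [[12, 2]]
Observability matrix O = [C; CA] = [[1, 4], [12, 2]]
det(O) = 1·2 - 4·12 = 2 - 48 = -46
Since det(O) ≠ 0, rank(O) = 2 and the system is completely observable.

-46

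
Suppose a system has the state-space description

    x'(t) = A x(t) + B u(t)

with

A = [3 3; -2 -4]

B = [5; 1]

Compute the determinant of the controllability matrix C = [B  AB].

AB = [[18], [-14]]
Controllability matrix C = [B  AB] = [[5, 18], [1, -14]]
det(C) = 5·(-14) - 18·1 = -70 - 18 = -88
Since det(C) ≠ 0, rank(C) = 2 and the system is completely controllable.

-88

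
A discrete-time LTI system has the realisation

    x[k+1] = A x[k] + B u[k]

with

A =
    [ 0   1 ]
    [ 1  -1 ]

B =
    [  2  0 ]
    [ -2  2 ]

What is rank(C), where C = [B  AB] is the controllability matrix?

2

AB = [[-2, 2], [4, -2]]
Controllability matrix C = [B  AB] = [[2, 0, -2, 2], [-2, 2, 4, -2]]
Take the 2×2 submatrix of C formed by columns 1, 2: [[2, 0], [-2, 2]]. Its determinant is 2·2 - 0·(-2) = 4 - 0 = 4 ≠ 0.
So rank(C) ≥ 2; since C has 2 rows, rank(C) = 2.
rank(C) = 2 = n, so the pair (A, B) is completely controllable.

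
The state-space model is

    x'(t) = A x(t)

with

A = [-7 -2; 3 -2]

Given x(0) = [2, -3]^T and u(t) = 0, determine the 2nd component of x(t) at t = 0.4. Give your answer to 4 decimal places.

-0.6057

det(sI - A) = s^2 - (tr A)s + det A, with tr A = (-7) + (-2) = -9 and det A = (-7)·(-2) - (-2)·3 = 14 - (-6) = 20.
So p(s) = det(sI - A) = s^2 + 9s + 20.
Factor s^2 + 9s + 20: two numbers with sum -9 and product 20 are -4 and -5, so s^2 + 9s + 20 = (s + 4)(s + 5).
Hence p(s) = (s + 4) (s + 5), with roots -5, -4.
The eigenvalues -5, -4 are distinct and real, so A is diagonalisable and x(t) = e^{At} x(0) = V diag(e^{λ_i t}) V^{-1} x(0), where the columns of V are the eigenvectors.
λ = -5: A - (-5)I = [[-2, -2], [3, 3]]. Row 1 gives (-2)·v1 + (-2)·v2 = 0, so take v_1 = [-1, 1]^T.
λ = -4: A - (-4)I = [[-3, -2], [3, 2]]. Row 1 gives (-3)·v1 + (-2)·v2 = 0, so take v_2 = [2, -3]^T.
V = [v_1 v_2] = [[-1, 2], [1, -3]] has det V = 1, so V^{-1} = adj(V)/det V = [[-3, -2], [-1, -1]].
Modal coordinates z(0) = V^{-1} x(0): (-3)·2 + (-2)·(-3) = 0; (-1)·2 + (-1)·(-3) = 1; so z(0) = [0, 1]^T.
x_2(t) = Σ_i (v_i)_2 · z_i(0) · e^{λ_i t} (row 2 of V times the modal terms).
x_2(0.4) = 1·0·e^{-5·0.4} + (-3)·1·e^{-4·0.4} = 0·0.135335 + (-3)·0.201897 = -0.6057.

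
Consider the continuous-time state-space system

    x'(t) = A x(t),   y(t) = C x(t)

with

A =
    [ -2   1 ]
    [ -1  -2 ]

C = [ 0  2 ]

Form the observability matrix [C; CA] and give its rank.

2

CA = [[-2, -4]]
Observability matrix O = [C; CA] = [[0, 2], [-2, -4]]
det(O) = 0·(-4) - 2·(-2) = 0 - (-4) = 4 ≠ 0, so rank(O) = 2.
rank(O) = 2 = n, so the pair (A, C) is completely observable.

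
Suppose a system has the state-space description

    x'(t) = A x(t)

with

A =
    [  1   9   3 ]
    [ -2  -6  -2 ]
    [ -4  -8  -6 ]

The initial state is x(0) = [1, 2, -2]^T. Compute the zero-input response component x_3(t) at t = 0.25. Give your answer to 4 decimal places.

det(sI - A) = s^3 - (tr A)s^2 + (M11 + M22 + M33)s - det A, where Mii is the 2×2 principal minor of A obtained by deleting row i and column i.
tr A = 1 + (-6) + (-6) = -11; M11 = (-6)·(-6) - (-2)·(-8) = 36 - 16 = 20; M22 = 1·(-6) - 3·(-4) = -6 - (-12) = 6; M33 = 1·(-6) - 9·(-2) = -6 - (-18) = 12; sum of minors = 38.
det A = 1·((-6)·(-6) - (-2)·(-8)) - 9·((-2)·(-6) - (-2)·(-4)) + 3·((-2)·(-8) - (-6)·(-4)) = 1·20 - 9·4 + 3·(-8) = -40.
So p(s) = det(sI - A) = s^3 + 11s^2 + 38s + 40.
Rational-root test: any integer root divides 40. Testing small divisors, s = -2 works: p(-2) = -8 + 44 + (-76) + 40 = 0, so (s + 2) is a factor.
Dividing, p(s) = (s + 2)(s^2 + 9s + 20).
Factor s^2 + 9s + 20: two numbers with sum -9 and product 20 are -4 and -5, so s^2 + 9s + 20 = (s + 4)(s + 5).
Hence p(s) = (s + 2) (s + 4) (s + 5), with roots -5, -4, -2.
The eigenvalues -5, -4, -2 are distinct and real, so A is diagonalisable and x(t) = e^{At} x(0) = V diag(e^{λ_i t}) V^{-1} x(0), where the columns of V are the eigenvectors.
λ = -5: A - (-5)I = [[6, 9, 3], [-2, -1, -2], [-4, -8, -1]]. v must be orthogonal to every row; (row 1) × (row 2) = [-15, 6, 12], so take v_1 = [-5, 2, 4]^T.
λ = -4: A - (-4)I = [[5, 9, 3], [-2, -2, -2], [-4, -8, -2]]. v must be orthogonal to every row; (row 1) × (row 2) = [-12, 4, 8], so take v_2 = [3, -1, -2]^T.
λ = -2: A - (-2)I = [[3, 9, 3], [-2, -4, -2], [-4, -8, -4]]. v must be orthogonal to every row; (row 1) × (row 2) = [-6, 0, 6], so take v_3 = [-1, 0, 1]^T.
V = [v_1 v_2 v_3] = [[-5, 3, -1], [2, -1, 0], [4, -2, 1]] has det V = -1, so V^{-1} = adj(V)/det V = [[1, 1, 1], [2, 1, 2], [0, -2, 1]].
Modal coordinates z(0) = V^{-1} x(0): 1·1 + 1·2 + 1·(-2) = 1; 2·1 + 1·2 + 2·(-2) = 0; 0·1 + (-2)·2 + 1·(-2) = -6; so z(0) = [1, 0, -6]^T.
x_3(t) = Σ_i (v_i)_3 · z_i(0) · e^{λ_i t} (row 3 of V times the modal terms).
x_3(0.25) = 4·1·e^{-5·0.25} + (-2)·0·e^{-4·0.25} + 1·(-6)·e^{-2·0.25} = 4·0.286505 + 0·0.367879 + (-6)·0.606531 = -2.4932.

-2.4932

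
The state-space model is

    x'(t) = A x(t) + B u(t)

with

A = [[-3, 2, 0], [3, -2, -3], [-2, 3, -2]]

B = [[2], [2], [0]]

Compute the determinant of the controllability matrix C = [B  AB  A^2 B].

AB = [[-2], [2], [2]]
A^2B = [[10], [-16], [6]]
Controllability matrix C = [B  AB  A^2B] = [[2, -2, 10], [2, 2, -16], [0, 2, 6]]
Expanding along the first row, det(C) = 2·(2·6 - (-16)·2) - (-2)·(2·6 - (-16)·0) + 10·(2·2 - 2·0) = 2·44 - (-2)·12 + 10·4 = 152
Since det(C) ≠ 0, rank(C) = 3 and the system is completely controllable.

152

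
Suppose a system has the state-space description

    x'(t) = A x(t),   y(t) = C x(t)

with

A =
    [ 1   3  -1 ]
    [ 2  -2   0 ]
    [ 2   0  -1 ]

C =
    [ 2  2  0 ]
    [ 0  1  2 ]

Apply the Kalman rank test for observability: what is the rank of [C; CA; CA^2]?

CA = [[6, 2, -2], [6, -2, -2]]
CA^2 = [[6, 14, -4], [-2, 22, -4]]
Observability matrix O = [C; CA; CA^2] = [[2, 2, 0], [0, 1, 2], [6, 2, -2], [6, -2, -2], [6, 14, -4], [-2, 22, -4]]
Take the 3×3 submatrix of O formed by rows 1, 2, 3: [[2, 2, 0], [0, 1, 2], [6, 2, -2]]. Its determinant is 2·(1·(-2) - 2·2) - 2·(0·(-2) - 2·6) + 0·(0·2 - 1·6) = 2·(-6) - 2·(-12) + 0·(-6) = 12 ≠ 0.
So rank(O) ≥ 3; since O has 3 columns, rank(O) = 3.
rank(O) = 3 = n, so the pair (A, C) is completely observable.

3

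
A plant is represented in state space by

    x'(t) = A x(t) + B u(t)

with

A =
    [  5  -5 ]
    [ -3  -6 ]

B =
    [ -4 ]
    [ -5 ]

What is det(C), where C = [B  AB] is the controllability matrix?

-143

AB = [[5], [42]]
Controllability matrix C = [B  AB] = [[-4, 5], [-5, 42]]
det(C) = (-4)·42 - 5·(-5) = -168 - (-25) = -143
Since det(C) ≠ 0, rank(C) = 2 and the system is completely controllable.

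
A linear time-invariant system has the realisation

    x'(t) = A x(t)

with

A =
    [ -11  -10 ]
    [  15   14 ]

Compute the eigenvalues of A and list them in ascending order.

-1, 4

det(sI - A) = s^2 - (tr A)s + det A, with tr A = (-11) + 14 = 3 and det A = (-11)·14 - (-10)·15 = -154 - (-150) = -4.
So p(s) = det(sI - A) = s^2 - 3s - 4.
Factor s^2 - 3s - 4: two numbers with sum 3 and product -4 are 4 and -1, so s^2 - 3s - 4 = (s - 4)(s + 1).
Hence p(s) = (s - 4) (s + 1), with roots -1, 4.
At least one eigenvalue has non-negative real part, so the system is not asymptotically stable.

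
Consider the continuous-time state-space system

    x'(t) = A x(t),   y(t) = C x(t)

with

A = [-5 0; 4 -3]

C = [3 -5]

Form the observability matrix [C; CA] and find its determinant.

-130

CA = [[-35, 15]]
Observability matrix O = [C; CA] = [[3, -5], [-35, 15]]
det(O) = 3·15 - (-5)·(-35) = 45 - 175 = -130
Since det(O) ≠ 0, rank(O) = 2 and the system is completely observable.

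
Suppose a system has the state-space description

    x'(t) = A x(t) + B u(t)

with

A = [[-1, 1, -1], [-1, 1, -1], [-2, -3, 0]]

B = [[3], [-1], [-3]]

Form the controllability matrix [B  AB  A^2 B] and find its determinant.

AB = [[-1], [-1], [-3]]
A^2B = [[3], [3], [5]]
Controllability matrix C = [B  AB  A^2B] = [[3, -1, 3], [-1, -1, 3], [-3, -3, 5]]
Expanding along the first row, det(C) = 3·((-1)·5 - 3·(-3)) - (-1)·((-1)·5 - 3·(-3)) + 3·((-1)·(-3) - (-1)·(-3)) = 3·4 - (-1)·4 + 3·0 = 16
Since det(C) ≠ 0, rank(C) = 3 and the system is completely controllable.

16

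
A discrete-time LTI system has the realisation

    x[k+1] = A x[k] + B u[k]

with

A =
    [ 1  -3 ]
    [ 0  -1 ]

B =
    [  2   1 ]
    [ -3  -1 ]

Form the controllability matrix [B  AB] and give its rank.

2

AB = [[11, 4], [3, 1]]
Controllability matrix C = [B  AB] = [[2, 1, 11, 4], [-3, -1, 3, 1]]
Take the 2×2 submatrix of C formed by columns 1, 2: [[2, 1], [-3, -1]]. Its determinant is 2·(-1) - 1·(-3) = -2 - (-3) = 1 ≠ 0.
So rank(C) ≥ 2; since C has 2 rows, rank(C) = 2.
rank(C) = 2 = n, so the pair (A, B) is completely controllable.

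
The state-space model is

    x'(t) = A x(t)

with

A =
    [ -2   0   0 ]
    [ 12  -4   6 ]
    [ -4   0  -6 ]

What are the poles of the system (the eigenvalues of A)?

-6, -4, -2

det(sI - A) = s^3 - (tr A)s^2 + (M11 + M22 + M33)s - det A, where Mii is the 2×2 principal minor of A obtained by deleting row i and column i.
tr A = (-2) + (-4) + (-6) = -12; M11 = (-4)·(-6) - 6·0 = 24 - 0 = 24; M22 = (-2)·(-6) - 0·(-4) = 12 - 0 = 12; M33 = (-2)·(-4) - 0·12 = 8 - 0 = 8; sum of minors = 44.
det A = (-2)·((-4)·(-6) - 6·0) - 0·(12·(-6) - 6·(-4)) + 0·(12·0 - (-4)·(-4)) = (-2)·24 - 0·(-48) + 0·(-16) = -48.
So p(s) = det(sI - A) = s^3 + 12s^2 + 44s + 48.
Rational-root test: any integer root divides 48. Testing small divisors, s = -2 works: p(-2) = -8 + 48 + (-88) + 48 = 0, so (s + 2) is a factor.
Dividing, p(s) = (s + 2)(s^2 + 10s + 24).
Factor s^2 + 10s + 24: two numbers with sum -10 and product 24 are -4 and -6, so s^2 + 10s + 24 = (s + 4)(s + 6).
Hence p(s) = (s + 2) (s + 4) (s + 6), with roots -6, -4, -2.
All eigenvalues have negative real part, so the system is asymptotically stable.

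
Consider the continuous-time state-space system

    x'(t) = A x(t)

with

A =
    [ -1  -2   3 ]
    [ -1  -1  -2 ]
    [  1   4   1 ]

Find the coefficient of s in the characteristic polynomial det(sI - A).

2

Expand det(sI - A) for the 3×3 matrix.
p(s) = s^3 + s^2 + 2s + 14.
(Check: constant term = det(-A) = (-1)^3 det A = 14; coefficient of s^2 = -tr A = 1.)
The coefficient of s is 2.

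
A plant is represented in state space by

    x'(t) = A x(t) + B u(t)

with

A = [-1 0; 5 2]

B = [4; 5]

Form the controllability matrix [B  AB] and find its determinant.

140

AB = [[-4], [30]]
Controllability matrix C = [B  AB] = [[4, -4], [5, 30]]
det(C) = 4·30 - (-4)·5 = 120 - (-20) = 140
Since det(C) ≠ 0, rank(C) = 2 and the system is completely controllable.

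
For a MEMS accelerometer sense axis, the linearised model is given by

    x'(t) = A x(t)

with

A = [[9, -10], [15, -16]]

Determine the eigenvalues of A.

det(sI - A) = s^2 - (tr A)s + det A, with tr A = 9 + (-16) = -7 and det A = 9·(-16) - (-10)·15 = -144 - (-150) = 6.
So p(s) = det(sI - A) = s^2 + 7s + 6.
Factor s^2 + 7s + 6: two numbers with sum -7 and product 6 are -1 and -6, so s^2 + 7s + 6 = (s + 1)(s + 6).
Hence p(s) = (s + 1) (s + 6), with roots -6, -1.
All eigenvalues have negative real part, so the system is asymptotically stable.

-6, -1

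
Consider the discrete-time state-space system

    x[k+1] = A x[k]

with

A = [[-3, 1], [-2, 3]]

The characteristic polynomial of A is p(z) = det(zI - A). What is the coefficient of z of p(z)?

0

For a 2×2 matrix, det(zI - A) = z^2 - (tr A)z + det A.
tr A = 0, det A = -7.
So p(z) = z^2 - 7.
The coefficient of z is 0.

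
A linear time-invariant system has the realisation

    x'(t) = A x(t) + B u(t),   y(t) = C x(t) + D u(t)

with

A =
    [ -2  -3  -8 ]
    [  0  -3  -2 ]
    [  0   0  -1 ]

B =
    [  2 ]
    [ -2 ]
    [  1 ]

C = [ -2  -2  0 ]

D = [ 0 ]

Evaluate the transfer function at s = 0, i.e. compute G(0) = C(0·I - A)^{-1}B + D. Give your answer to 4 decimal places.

G(0) = C(-A)^{-1}B + D = -C A^{-1} B + D.
det A = -6, so A^{-1} = (1/-6)·adj(A) = [[-1/2, 1/2, 3], [0, -1/3, 2/3], [0, 0, -1]]
A^{-1} B = [1, 4/3, -1]^T
C A^{-1} B = -14/3
G(0) = D - C A^{-1} B = 0 - (-14/3) = 14/3 ≈ 4.6667

4.6667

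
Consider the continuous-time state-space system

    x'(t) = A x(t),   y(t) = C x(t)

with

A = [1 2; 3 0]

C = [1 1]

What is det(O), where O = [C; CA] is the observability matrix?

CA = [[4, 2]]
Observability matrix O = [C; CA] = [[1, 1], [4, 2]]
det(O) = 1·2 - 1·4 = 2 - 4 = -2
Since det(O) ≠ 0, rank(O) = 2 and the system is completely observable.

-2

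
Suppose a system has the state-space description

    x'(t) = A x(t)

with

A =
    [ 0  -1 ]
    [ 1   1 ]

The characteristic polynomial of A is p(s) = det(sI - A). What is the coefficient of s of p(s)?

For a 2×2 matrix, det(sI - A) = s^2 - (tr A)s + det A.
tr A = 1, det A = 1.
So p(s) = s^2 - s + 1.
The coefficient of s is -1.

-1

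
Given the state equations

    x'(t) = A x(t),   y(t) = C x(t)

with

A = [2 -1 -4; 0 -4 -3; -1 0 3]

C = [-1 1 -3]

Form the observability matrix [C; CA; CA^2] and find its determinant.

-329

CA = [[1, -3, -8]]
CA^2 = [[10, 11, -19]]
Observability matrix O = [C; CA; CA^2] = [[-1, 1, -3], [1, -3, -8], [10, 11, -19]]
Expanding along the first row, det(O) = (-1)·((-3)·(-19) - (-8)·11) - 1·(1·(-19) - (-8)·10) + (-3)·(1·11 - (-3)·10) = (-1)·145 - 1·61 + (-3)·41 = -329
Since det(O) ≠ 0, rank(O) = 3 and the system is completely observable.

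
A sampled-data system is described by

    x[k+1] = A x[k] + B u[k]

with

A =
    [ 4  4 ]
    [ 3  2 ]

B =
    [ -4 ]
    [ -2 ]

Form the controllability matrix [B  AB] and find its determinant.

16

AB = [[-24], [-16]]
Controllability matrix C = [B  AB] = [[-4, -24], [-2, -16]]
det(C) = (-4)·(-16) - (-24)·(-2) = 64 - 48 = 16
Since det(C) ≠ 0, rank(C) = 2 and the system is completely controllable.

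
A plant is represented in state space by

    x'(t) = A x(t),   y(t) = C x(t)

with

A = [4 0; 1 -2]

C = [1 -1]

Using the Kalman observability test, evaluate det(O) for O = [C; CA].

CA = [[3, 2]]
Observability matrix O = [C; CA] = [[1, -1], [3, 2]]
det(O) = 1·2 - (-1)·3 = 2 - (-3) = 5
Since det(O) ≠ 0, rank(O) = 2 and the system is completely observable.

5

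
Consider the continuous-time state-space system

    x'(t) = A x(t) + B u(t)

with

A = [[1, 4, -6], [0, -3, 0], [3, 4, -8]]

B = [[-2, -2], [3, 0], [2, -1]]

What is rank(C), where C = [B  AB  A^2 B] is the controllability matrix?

AB = [[-2, 4], [-9, 0], [-10, 2]]
A^2B = [[22, -8], [27, 0], [38, -4]]
Controllability matrix C = [B  AB  A^2B] = [[-2, -2, -2, 4, 22, -8], [3, 0, -9, 0, 27, 0], [2, -1, -10, 2, 38, -4]]
The rows r1, r2, r3 of C are linearly dependent: -r1 - 2·r2 + 2·r3 = 0 (check each entry), so rank(C) ≤ 2.
The 2×2 minor from rows 1, 2, columns 1, 2 is (-2)·0 - (-2)·3 = 0 - (-6) = 6 ≠ 0, so rank(C) = 2.
rank(C) = 2 < n = 3, so the pair (A, B) is not completely controllable.

2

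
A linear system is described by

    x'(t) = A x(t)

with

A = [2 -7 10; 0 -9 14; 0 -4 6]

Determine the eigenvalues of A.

-2, -1, 2

det(sI - A) = s^3 - (tr A)s^2 + (M11 + M22 + M33)s - det A, where Mii is the 2×2 principal minor of A obtained by deleting row i and column i.
tr A = 2 + (-9) + 6 = -1; M11 = (-9)·6 - 14·(-4) = -54 - (-56) = 2; M22 = 2·6 - 10·0 = 12 - 0 = 12; M33 = 2·(-9) - (-7)·0 = -18 - 0 = -18; sum of minors = -4.
det A = 2·((-9)·6 - 14·(-4)) - (-7)·(0·6 - 14·0) + 10·(0·(-4) - (-9)·0) = 2·2 - (-7)·0 + 10·0 = 4.
So p(s) = det(sI - A) = s^3 + s^2 - 4s - 4.
Rational-root test: any integer root divides -4. Testing small divisors, s = -1 works: p(-1) = -1 + 1 + 4 + (-4) = 0, so (s + 1) is a factor.
Dividing, p(s) = (s + 1)(s^2 - 4).
Factor s^2 - 4: two numbers with sum 0 and product -4 are 2 and -2, so s^2 - 4 = (s - 2)(s + 2).
Hence p(s) = (s - 2) (s + 1) (s + 2), with roots -2, -1, 2.
At least one eigenvalue has non-negative real part, so the system is not asymptotically stable.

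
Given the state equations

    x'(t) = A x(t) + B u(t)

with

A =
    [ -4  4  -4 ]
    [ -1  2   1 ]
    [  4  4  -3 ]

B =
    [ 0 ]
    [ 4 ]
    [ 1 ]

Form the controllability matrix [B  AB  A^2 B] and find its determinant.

AB = [[12], [9], [13]]
A^2B = [[-64], [19], [45]]
Controllability matrix C = [B  AB  A^2B] = [[0, 12, -64], [4, 9, 19], [1, 13, 45]]
Expanding along the first row, det(C) = 0·(9·45 - 19·13) - 12·(4·45 - 19·1) + (-64)·(4·13 - 9·1) = 0·158 - 12·161 + (-64)·43 = -4684
Since det(C) ≠ 0, rank(C) = 3 and the system is completely controllable.

-4684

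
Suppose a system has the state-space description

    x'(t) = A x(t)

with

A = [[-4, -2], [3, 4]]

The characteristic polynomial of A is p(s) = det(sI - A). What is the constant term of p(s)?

-10

For a 2×2 matrix, det(sI - A) = s^2 - (tr A)s + det A.
tr A = 0, det A = -10.
So p(s) = s^2 - 10.
The constant term is -10.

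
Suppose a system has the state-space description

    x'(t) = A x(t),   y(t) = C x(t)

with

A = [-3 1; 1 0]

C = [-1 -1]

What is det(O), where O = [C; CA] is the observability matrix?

CA = [[2, -1]]
Observability matrix O = [C; CA] = [[-1, -1], [2, -1]]
det(O) = (-1)·(-1) - (-1)·2 = 1 - (-2) = 3
Since det(O) ≠ 0, rank(O) = 2 and the system is completely observable.

3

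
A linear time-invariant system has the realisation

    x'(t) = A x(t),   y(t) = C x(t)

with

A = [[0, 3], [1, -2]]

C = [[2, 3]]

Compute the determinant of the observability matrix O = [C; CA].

-9

CA = [[3, 0]]
Observability matrix O = [C; CA] = [[2, 3], [3, 0]]
det(O) = 2·0 - 3·3 = 0 - 9 = -9
Since det(O) ≠ 0, rank(O) = 2 and the system is completely observable.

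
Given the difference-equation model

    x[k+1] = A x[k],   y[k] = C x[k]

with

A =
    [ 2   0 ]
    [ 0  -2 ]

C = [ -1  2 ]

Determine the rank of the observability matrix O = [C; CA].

CA = [[-2, -4]]
Observability matrix O = [C; CA] = [[-1, 2], [-2, -4]]
det(O) = (-1)·(-4) - 2·(-2) = 4 - (-4) = 8 ≠ 0, so rank(O) = 2.
rank(O) = 2 = n, so the pair (A, C) is completely observable.

2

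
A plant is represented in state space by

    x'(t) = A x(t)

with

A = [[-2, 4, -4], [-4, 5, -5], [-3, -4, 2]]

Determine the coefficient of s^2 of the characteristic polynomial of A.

Expand det(sI - A) for the 3×3 matrix.
p(s) = s^3 - 5s^2 - 20s + 12.
(Check: constant term = det(-A) = (-1)^3 det A = 12; coefficient of s^2 = -tr A = -5.)
The coefficient of s^2 is -5.

-5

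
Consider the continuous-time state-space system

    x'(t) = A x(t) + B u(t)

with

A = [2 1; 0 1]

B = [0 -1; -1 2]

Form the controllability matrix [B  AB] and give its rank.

AB = [[-1, 0], [-1, 2]]
Controllability matrix C = [B  AB] = [[0, -1, -1, 0], [-1, 2, -1, 2]]
Take the 2×2 submatrix of C formed by columns 1, 2: [[0, -1], [-1, 2]]. Its determinant is 0·2 - (-1)·(-1) = 0 - 1 = -1 ≠ 0.
So rank(C) ≥ 2; since C has 2 rows, rank(C) = 2.
rank(C) = 2 = n, so the pair (A, B) is completely controllable.

2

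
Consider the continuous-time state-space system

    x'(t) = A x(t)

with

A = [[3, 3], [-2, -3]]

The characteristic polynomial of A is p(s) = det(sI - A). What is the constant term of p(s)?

For a 2×2 matrix, det(sI - A) = s^2 - (tr A)s + det A.
tr A = 0, det A = -3.
So p(s) = s^2 - 3.
The constant term is -3.

-3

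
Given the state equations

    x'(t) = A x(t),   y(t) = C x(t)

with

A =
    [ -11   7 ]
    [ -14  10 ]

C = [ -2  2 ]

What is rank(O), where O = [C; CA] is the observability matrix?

CA = [[-6, 6]]
Observability matrix O = [C; CA] = [[-2, 2], [-6, 6]]
Every row of O is a scalar multiple of row 1 = [-2, 2] (multipliers 1, 3), so the rows span a one-dimensional space.
O ≠ 0, hence rank(O) = 1.
rank(O) = 1 < n = 2, so the pair (A, C) is not completely observable.

1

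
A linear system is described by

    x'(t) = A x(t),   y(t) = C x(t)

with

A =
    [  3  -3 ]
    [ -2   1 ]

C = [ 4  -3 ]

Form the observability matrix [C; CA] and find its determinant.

CA = [[18, -15]]
Observability matrix O = [C; CA] = [[4, -3], [18, -15]]
det(O) = 4·(-15) - (-3)·18 = -60 - (-54) = -6
Since det(O) ≠ 0, rank(O) = 2 and the system is completely observable.

-6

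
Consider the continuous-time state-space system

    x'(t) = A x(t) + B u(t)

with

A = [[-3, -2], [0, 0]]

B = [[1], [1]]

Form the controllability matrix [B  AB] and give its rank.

AB = [[-5], [0]]
Controllability matrix C = [B  AB] = [[1, -5], [1, 0]]
det(C) = 1·0 - (-5)·1 = 0 - (-5) = 5 ≠ 0, so rank(C) = 2.
rank(C) = 2 = n, so the pair (A, B) is completely controllable.

2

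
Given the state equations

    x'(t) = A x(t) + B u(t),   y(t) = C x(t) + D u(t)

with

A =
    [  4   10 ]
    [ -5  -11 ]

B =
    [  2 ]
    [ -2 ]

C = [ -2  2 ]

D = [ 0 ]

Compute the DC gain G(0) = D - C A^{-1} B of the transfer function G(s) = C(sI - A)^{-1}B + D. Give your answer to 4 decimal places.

G(0) = C(-A)^{-1}B + D = -C A^{-1} B + D.
det A = 6, so A^{-1} = (1/6)·adj(A) = [[-11/6, -5/3], [5/6, 2/3]]
A^{-1} B = [-1/3, 1/3]^T
C A^{-1} B = 4/3
G(0) = D - C A^{-1} B = 0 - (4/3) = -4/3 ≈ -1.3333

-1.3333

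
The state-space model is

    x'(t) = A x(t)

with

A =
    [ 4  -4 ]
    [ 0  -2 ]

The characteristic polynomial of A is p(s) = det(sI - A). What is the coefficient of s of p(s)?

For a 2×2 matrix, det(sI - A) = s^2 - (tr A)s + det A.
tr A = 2, det A = -8.
So p(s) = s^2 - 2s - 8.
The coefficient of s is -2.

-2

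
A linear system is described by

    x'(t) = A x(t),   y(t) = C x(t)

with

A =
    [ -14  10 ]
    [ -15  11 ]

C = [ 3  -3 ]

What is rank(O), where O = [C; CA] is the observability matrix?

CA = [[3, -3]]
Observability matrix O = [C; CA] = [[3, -3], [3, -3]]
Every row of O is a scalar multiple of row 1 = [3, -3] (multipliers 1, 1), so the rows span a one-dimensional space.
O ≠ 0, hence rank(O) = 1.
rank(O) = 1 < n = 2, so the pair (A, C) is not completely observable.

1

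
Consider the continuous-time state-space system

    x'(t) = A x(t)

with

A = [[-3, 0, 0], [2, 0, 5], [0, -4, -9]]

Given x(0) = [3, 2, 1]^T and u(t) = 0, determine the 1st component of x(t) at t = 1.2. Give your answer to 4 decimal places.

det(sI - A) = s^3 - (tr A)s^2 + (M11 + M22 + M33)s - det A, where Mii is the 2×2 principal minor of A obtained by deleting row i and column i.
tr A = (-3) + 0 + (-9) = -12; M11 = 0·(-9) - 5·(-4) = 0 - (-20) = 20; M22 = (-3)·(-9) - 0·0 = 27 - 0 = 27; M33 = (-3)·0 - 0·2 = 0 - 0 = 0; sum of minors = 47.
det A = (-3)·(0·(-9) - 5·(-4)) - 0·(2·(-9) - 5·0) + 0·(2·(-4) - 0·0) = (-3)·20 - 0·(-18) + 0·(-8) = -60.
So p(s) = det(sI - A) = s^3 + 12s^2 + 47s + 60.
Rational-root test: any integer root divides 60. Testing small divisors, s = -3 works: p(-3) = -27 + 108 + (-141) + 60 = 0, so (s + 3) is a factor.
Dividing, p(s) = (s + 3)(s^2 + 9s + 20).
Factor s^2 + 9s + 20: two numbers with sum -9 and product 20 are -4 and -5, so s^2 + 9s + 20 = (s + 4)(s + 5).
Hence p(s) = (s + 3) (s + 4) (s + 5), with roots -5, -4, -3.
The eigenvalues -5, -4, -3 are distinct and real, so A is diagonalisable and x(t) = e^{At} x(0) = V diag(e^{λ_i t}) V^{-1} x(0), where the columns of V are the eigenvectors.
λ = -5: A - (-5)I = [[2, 0, 0], [2, 5, 5], [0, -4, -4]]. v must be orthogonal to every row; (row 1) × (row 2) = [0, -10, 10], so take v_1 = [0, 1, -1]^T.
λ = -4: A - (-4)I = [[1, 0, 0], [2, 4, 5], [0, -4, -5]]. v must be orthogonal to every row; (row 1) × (row 2) = [0, -5, 4], so take v_2 = [0, -5, 4]^T.
λ = -3: A - (-3)I = [[0, 0, 0], [2, 3, 5], [0, -4, -6]]. v must be orthogonal to every row; (row 2) × (row 3) = [2, 12, -8], so take v_3 = [1, 6, -4]^T.
V = [v_1 v_2 v_3] = [[0, 0, 1], [1, -5, 6], [-1, 4, -4]] has det V = -1, so V^{-1} = adj(V)/det V = [[4, -4, -5], [2, -1, -1], [1, 0, 0]].
Modal coordinates z(0) = V^{-1} x(0): 4·3 + (-4)·2 + (-5)·1 = -1; 2·3 + (-1)·2 + (-1)·1 = 3; 1·3 + 0·2 + 0·1 = 3; so z(0) = [-1, 3, 3]^T.
x_1(t) = Σ_i (v_i)_1 · z_i(0) · e^{λ_i t} (row 1 of V times the modal terms).
x_1(1.2) = 0·(-1)·e^{-5·1.2} + 0·3·e^{-4·1.2} + 1·3·e^{-3·1.2} = 0·0.002479 + 0·0.008230 + 3·0.027324 = 0.0820.

0.0820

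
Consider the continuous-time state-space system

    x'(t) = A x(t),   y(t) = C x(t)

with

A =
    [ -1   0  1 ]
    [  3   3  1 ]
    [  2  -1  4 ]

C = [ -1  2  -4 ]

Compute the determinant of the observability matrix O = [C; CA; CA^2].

CA = [[-1, 10, -15]]
CA^2 = [[1, 45, -51]]
Observability matrix O = [C; CA; CA^2] = [[-1, 2, -4], [-1, 10, -15], [1, 45, -51]]
Expanding along the first row, det(O) = (-1)·(10·(-51) - (-15)·45) - 2·((-1)·(-51) - (-15)·1) + (-4)·((-1)·45 - 10·1) = (-1)·165 - 2·66 + (-4)·(-55) = -77
Since det(O) ≠ 0, rank(O) = 3 and the system is completely observable.

-77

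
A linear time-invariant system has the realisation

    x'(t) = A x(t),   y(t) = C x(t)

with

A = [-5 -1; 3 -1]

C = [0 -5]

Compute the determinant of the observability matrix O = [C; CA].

-75

CA = [[-15, 5]]
Observability matrix O = [C; CA] = [[0, -5], [-15, 5]]
det(O) = 0·5 - (-5)·(-15) = 0 - 75 = -75
Since det(O) ≠ 0, rank(O) = 2 and the system is completely observable.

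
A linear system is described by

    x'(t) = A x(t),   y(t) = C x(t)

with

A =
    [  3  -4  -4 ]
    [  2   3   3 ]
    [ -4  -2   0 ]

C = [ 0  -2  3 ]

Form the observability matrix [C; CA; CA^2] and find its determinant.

CA = [[-16, -12, -6]]
CA^2 = [[-48, 40, 28]]
Observability matrix O = [C; CA; CA^2] = [[0, -2, 3], [-16, -12, -6], [-48, 40, 28]]
Expanding along the first row, det(O) = 0·((-12)·28 - (-6)·40) - (-2)·((-16)·28 - (-6)·(-48)) + 3·((-16)·40 - (-12)·(-48)) = 0·(-96) - (-2)·(-736) + 3·(-1216) = -5120
Since det(O) ≠ 0, rank(O) = 3 and the system is completely observable.

-5120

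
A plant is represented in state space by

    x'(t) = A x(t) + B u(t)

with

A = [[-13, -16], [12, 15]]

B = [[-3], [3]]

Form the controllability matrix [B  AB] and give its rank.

AB = [[-9], [9]]
Controllability matrix C = [B  AB] = [[-3, -9], [3, 9]]
Every column of C is a scalar multiple of column 1 = [-3, 3] (multipliers 1, 3), so the columns span a one-dimensional space.
C ≠ 0, hence rank(C) = 1.
rank(C) = 1 < n = 2, so the pair (A, B) is not completely controllable.

1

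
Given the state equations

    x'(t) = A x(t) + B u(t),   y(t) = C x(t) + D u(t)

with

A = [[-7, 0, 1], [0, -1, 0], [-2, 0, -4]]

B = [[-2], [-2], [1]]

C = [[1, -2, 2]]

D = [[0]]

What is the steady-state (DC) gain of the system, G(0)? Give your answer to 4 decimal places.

G(0) = C(-A)^{-1}B + D = -C A^{-1} B + D.
det A = -30, so A^{-1} = (1/-30)·adj(A) = [[-2/15, 0, -1/30], [0, -1, 0], [1/15, 0, -7/30]]
A^{-1} B = [7/30, 2, -11/30]^T
C A^{-1} B = -9/2
G(0) = D - C A^{-1} B = 0 - (-9/2) = 9/2 ≈ 4.5000

4.5000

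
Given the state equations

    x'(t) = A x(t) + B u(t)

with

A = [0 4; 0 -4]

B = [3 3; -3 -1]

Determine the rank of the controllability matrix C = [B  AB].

AB = [[-12, -4], [12, 4]]
Controllability matrix C = [B  AB] = [[3, 3, -12, -4], [-3, -1, 12, 4]]
Take the 2×2 submatrix of C formed by columns 1, 2: [[3, 3], [-3, -1]]. Its determinant is 3·(-1) - 3·(-3) = -3 - (-9) = 6 ≠ 0.
So rank(C) ≥ 2; since C has 2 rows, rank(C) = 2.
rank(C) = 2 = n, so the pair (A, B) is completely controllable.

2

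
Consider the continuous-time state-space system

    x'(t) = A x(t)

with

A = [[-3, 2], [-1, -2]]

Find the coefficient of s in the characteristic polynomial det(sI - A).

For a 2×2 matrix, det(sI - A) = s^2 - (tr A)s + det A.
tr A = -5, det A = 8.
So p(s) = s^2 + 5s + 8.
The coefficient of s is 5.

5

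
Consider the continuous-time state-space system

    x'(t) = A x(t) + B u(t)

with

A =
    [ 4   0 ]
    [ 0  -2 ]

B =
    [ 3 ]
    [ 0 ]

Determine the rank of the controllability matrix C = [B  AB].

1

AB = [[12], [0]]
Controllability matrix C = [B  AB] = [[3, 12], [0, 0]]
Every column of C is a scalar multiple of column 1 = [3, 0] (multipliers 1, 4), so the columns span a one-dimensional space.
C ≠ 0, hence rank(C) = 1.
rank(C) = 1 < n = 2, so the pair (A, B) is not completely controllable.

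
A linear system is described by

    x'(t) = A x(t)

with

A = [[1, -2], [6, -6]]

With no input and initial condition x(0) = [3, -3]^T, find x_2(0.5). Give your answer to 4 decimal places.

det(sI - A) = s^2 - (tr A)s + det A, with tr A = 1 + (-6) = -5 and det A = 1·(-6) - (-2)·6 = -6 - (-12) = 6.
So p(s) = det(sI - A) = s^2 + 5s + 6.
Factor s^2 + 5s + 6: two numbers with sum -5 and product 6 are -2 and -3, so s^2 + 5s + 6 = (s + 2)(s + 3).
Hence p(s) = (s + 2) (s + 3), with roots -3, -2.
The eigenvalues -3, -2 are distinct and real, so A is diagonalisable and x(t) = e^{At} x(0) = V diag(e^{λ_i t}) V^{-1} x(0), where the columns of V are the eigenvectors.
λ = -3: A - (-3)I = [[4, -2], [6, -3]]. Row 1 gives 4·v1 + (-2)·v2 = 0, so take v_1 = [1, 2]^T.
λ = -2: A - (-2)I = [[3, -2], [6, -4]]. Row 1 gives 3·v1 + (-2)·v2 = 0, so take v_2 = [-2, -3]^T.
V = [v_1 v_2] = [[1, -2], [2, -3]] has det V = 1, so V^{-1} = adj(V)/det V = [[-3, 2], [-2, 1]].
Modal coordinates z(0) = V^{-1} x(0): (-3)·3 + 2·(-3) = -15; (-2)·3 + 1·(-3) = -9; so z(0) = [-15, -9]^T.
x_2(t) = Σ_i (v_i)_2 · z_i(0) · e^{λ_i t} (row 2 of V times the modal terms).
x_2(0.5) = 2·(-15)·e^{-3·0.5} + (-3)·(-9)·e^{-2·0.5} = (-30)·0.223130 + 27·0.367879 = 3.2388.

3.2388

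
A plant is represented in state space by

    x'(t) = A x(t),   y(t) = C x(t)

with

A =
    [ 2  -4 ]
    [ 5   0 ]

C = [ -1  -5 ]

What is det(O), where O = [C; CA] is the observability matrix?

-139

CA = [[-27, 4]]
Observability matrix O = [C; CA] = [[-1, -5], [-27, 4]]
det(O) = (-1)·4 - (-5)·(-27) = -4 - 135 = -139
Since det(O) ≠ 0, rank(O) = 2 and the system is completely observable.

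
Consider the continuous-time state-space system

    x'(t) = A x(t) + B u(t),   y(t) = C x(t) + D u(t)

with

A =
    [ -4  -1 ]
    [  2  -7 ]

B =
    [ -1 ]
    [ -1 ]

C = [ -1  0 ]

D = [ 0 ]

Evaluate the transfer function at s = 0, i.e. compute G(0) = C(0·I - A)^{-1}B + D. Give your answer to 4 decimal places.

0.2000

G(0) = C(-A)^{-1}B + D = -C A^{-1} B + D.
det A = 30, so A^{-1} = (1/30)·adj(A) = [[-7/30, 1/30], [-1/15, -2/15]]
A^{-1} B = [1/5, 1/5]^T
C A^{-1} B = -1/5
G(0) = D - C A^{-1} B = 0 - (-1/5) = 1/5 ≈ 0.2000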